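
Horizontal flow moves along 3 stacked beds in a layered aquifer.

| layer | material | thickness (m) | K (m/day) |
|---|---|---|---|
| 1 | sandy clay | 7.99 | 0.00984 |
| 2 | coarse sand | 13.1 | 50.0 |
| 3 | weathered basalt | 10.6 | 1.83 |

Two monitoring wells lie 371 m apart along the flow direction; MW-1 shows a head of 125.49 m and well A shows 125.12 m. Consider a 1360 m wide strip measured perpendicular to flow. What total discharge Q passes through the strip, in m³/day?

915

Flow is parallel to layering, so each bed carries its own Darcy discharge and the transmissivities add.
Σ(K_i·b_i) = 0.00984×7.99 + 50.0×13.1 + 1.83×10.6 = 674.5 m²/day.
Hydraulic gradient i = (125.49 − 125.12) / 371 = 0.37 / 371 = 0.0009973.
Q = Σ(K_i·b_i) · W · i = 674.5 × 1360 × 0.0009973 = 914.8 m³/day.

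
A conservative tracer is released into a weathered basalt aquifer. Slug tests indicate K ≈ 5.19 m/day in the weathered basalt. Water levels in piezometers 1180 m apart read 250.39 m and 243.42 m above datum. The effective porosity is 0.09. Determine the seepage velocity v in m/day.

0.341

Hydraulic gradient i = (250.39 − 243.42) / 1180 = 6.97 / 1180 = 0.005907.
Darcy flux q = K · i = 5.190 × 0.005907 = 0.03066 m/day.
Seepage velocity v = q / n_e = 0.03066 / 0.09 = 0.3406 m/day.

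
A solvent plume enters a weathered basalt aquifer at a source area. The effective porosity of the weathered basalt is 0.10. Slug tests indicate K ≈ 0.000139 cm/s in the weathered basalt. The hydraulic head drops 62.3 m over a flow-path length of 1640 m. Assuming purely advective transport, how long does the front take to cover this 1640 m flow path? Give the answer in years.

98.4

Convert K: 0.000139 cm/s × 864 = 0.1201 m/day.
Hydraulic gradient i = Δh / L = 62.3 / 1640 = 0.03799.
Darcy flux q = K · i = 0.1201 × 0.03799 = 0.004562 m/day.
Seepage velocity v = q / n_e = 0.004562 / 0.10 = 0.04562 m/day.
Travel time t = L / v = 1640 / 0.04562 = 35948 days = 98.42 years.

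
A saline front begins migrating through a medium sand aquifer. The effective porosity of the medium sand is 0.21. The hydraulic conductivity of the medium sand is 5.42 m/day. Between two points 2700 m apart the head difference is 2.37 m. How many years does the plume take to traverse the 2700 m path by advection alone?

Hydraulic gradient i = Δh / L = 2.37 / 2700 = 0.0008778.
Darcy flux q = K · i = 5.420 × 0.0008778 = 0.004758 m/day.
Seepage velocity v = q / n_e = 0.004758 / 0.21 = 0.02266 m/day.
Travel time t = L / v = 2700 / 0.02266 = 1.192e+05 days = 326.3 years.

326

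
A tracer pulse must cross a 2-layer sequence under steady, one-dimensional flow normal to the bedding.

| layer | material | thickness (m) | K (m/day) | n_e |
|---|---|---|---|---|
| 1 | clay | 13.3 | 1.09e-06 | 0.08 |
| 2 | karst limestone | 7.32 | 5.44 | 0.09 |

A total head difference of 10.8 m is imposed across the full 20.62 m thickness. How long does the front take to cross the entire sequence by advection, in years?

With flow normal to the layers, continuity requires the same specific discharge q through every layer.
Σ(b_i/K_i) = 13.3/1.09e-06 + 7.32/5.44 = 1.220e+07 d.
q = Δh / Σ(b_i/K_i) = 10.8 / 1.220e+07 = 8.851e-07 m/day.
In each layer the seepage velocity is v_i = q/n_i, so the layer transit time is t_i = b_i·n_i / q:
  layer 1 (clay): t_1 = 13.3 × 0.08 / 8.851e-07 = 1.202e+06 d
  layer 2 (karst limestone): t_2 = 7.32 × 0.09 / 8.851e-07 = 7.443e+05 d
Total t = Σ t_i = 1.946e+06 days = 5329 years.

5330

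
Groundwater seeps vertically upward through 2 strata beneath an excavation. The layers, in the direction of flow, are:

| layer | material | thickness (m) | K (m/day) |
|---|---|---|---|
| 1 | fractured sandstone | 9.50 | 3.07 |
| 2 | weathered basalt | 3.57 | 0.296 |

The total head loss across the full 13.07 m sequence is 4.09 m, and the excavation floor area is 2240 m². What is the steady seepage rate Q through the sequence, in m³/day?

Flow is perpendicular to layering, so the layers act in series and the equivalent K is the thickness-weighted harmonic mean.
Total thickness L = 9.50 + 3.57 = 13.07 m.
Σ(b_i/K_i) = 9.50/3.07 + 3.57/0.296 = 15.16 d.
K_eq = L / Σ(b_i/K_i) = 13.07 / 15.16 = 0.8624 m/day.
Q = K_eq · A · (Δh/L) = 0.8624 × 2240 × (4.09/13.07) = 604.5 m³/day.

605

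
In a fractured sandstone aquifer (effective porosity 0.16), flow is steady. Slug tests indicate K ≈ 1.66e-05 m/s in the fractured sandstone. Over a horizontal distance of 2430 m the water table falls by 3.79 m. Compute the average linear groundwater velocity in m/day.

Convert K: 1.66e-05 m/s × 86400 = 1.434 m/day.
Hydraulic gradient i = Δh / L = 3.79 / 2430 = 0.001560.
Darcy flux q = K · i = 1.434 × 0.001560 = 0.002237 m/day.
Seepage velocity v = q / n_e = 0.002237 / 0.16 = 0.01398 m/day.

0.0140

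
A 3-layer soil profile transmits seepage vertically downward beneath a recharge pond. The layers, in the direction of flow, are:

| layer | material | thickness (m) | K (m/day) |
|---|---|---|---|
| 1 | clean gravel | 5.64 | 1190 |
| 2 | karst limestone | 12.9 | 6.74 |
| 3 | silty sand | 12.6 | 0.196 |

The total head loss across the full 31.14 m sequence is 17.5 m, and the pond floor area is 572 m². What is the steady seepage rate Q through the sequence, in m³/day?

Flow is perpendicular to layering, so the layers act in series and the equivalent K is the thickness-weighted harmonic mean.
Total thickness L = 5.64 + 12.9 + 12.6 = 31.14 m.
Σ(b_i/K_i) = 5.64/1190 + 12.9/6.74 + 12.6/0.196 = 66.20 d.
K_eq = L / Σ(b_i/K_i) = 31.14 / 66.20 = 0.4704 m/day.
Q = K_eq · A · (Δh/L) = 0.4704 × 572 × (17.5/31.14) = 151.2 m³/day.

151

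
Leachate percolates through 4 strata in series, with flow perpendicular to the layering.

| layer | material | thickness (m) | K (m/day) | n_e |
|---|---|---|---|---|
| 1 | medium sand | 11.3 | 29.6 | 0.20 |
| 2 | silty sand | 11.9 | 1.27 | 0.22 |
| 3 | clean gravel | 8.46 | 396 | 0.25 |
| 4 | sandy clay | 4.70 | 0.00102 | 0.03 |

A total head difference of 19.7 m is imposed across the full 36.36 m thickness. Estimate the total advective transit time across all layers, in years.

4.58

With flow normal to the layers, continuity requires the same specific discharge q through every layer.
Σ(b_i/K_i) = 11.3/29.6 + 11.9/1.27 + 8.46/396 + 4.70/0.00102 = 4618 d.
q = Δh / Σ(b_i/K_i) = 19.7 / 4618 = 0.004266 m/day.
In each layer the seepage velocity is v_i = q/n_i, so the layer transit time is t_i = b_i·n_i / q:
  layer 1 (medium sand): t_1 = 11.3 × 0.20 / 0.004266 = 529.7 d
  layer 2 (silty sand): t_2 = 11.9 × 0.22 / 0.004266 = 613.7 d
  layer 3 (clean gravel): t_3 = 8.46 × 0.25 / 0.004266 = 495.7 d
  layer 4 (sandy clay): t_4 = 4.70 × 0.03 / 0.004266 = 33.05 d
Total t = Σ t_i = 1672 days = 4.578 years.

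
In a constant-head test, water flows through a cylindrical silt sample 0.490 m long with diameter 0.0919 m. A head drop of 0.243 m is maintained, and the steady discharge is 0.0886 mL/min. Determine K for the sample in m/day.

Cross-sectional area A = π·(d/2)² = π × (0.0919/2)² = 0.006633 m².
Convert discharge: 0.0886 mL/min = 1.477e-09 m³/s.
Darcy's law rearranged: K = Q·L / (A·Δh) = 1.477e-09 × 0.490 / (0.006633 × 0.243) = 4.489e-07 m/s = 0.03879 m/day.

0.0388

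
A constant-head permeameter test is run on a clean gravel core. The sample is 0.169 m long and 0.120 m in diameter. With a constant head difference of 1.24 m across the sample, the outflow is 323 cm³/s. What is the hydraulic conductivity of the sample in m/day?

336

Cross-sectional area A = π·(d/2)² = π × (0.120/2)² = 0.01131 m².
Convert discharge: 323 cm³/s = 0.0003230 m³/s.
Darcy's law rearranged: K = Q·L / (A·Δh) = 0.0003230 × 0.169 / (0.01131 × 1.24) = 0.003892 m/s = 336.3 m/day.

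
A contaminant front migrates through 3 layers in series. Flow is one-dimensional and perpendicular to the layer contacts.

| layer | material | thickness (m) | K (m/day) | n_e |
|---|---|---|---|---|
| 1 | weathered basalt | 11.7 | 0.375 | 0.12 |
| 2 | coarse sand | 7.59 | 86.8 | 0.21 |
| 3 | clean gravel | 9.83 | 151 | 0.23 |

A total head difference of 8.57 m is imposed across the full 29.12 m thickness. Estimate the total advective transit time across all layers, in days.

With flow normal to the layers, continuity requires the same specific discharge q through every layer.
Σ(b_i/K_i) = 11.7/0.375 + 7.59/86.8 + 9.83/151 = 31.35 d.
q = Δh / Σ(b_i/K_i) = 8.57 / 31.35 = 0.2733 m/day.
In each layer the seepage velocity is v_i = q/n_i, so the layer transit time is t_i = b_i·n_i / q:
  layer 1 (weathered basalt): t_1 = 11.7 × 0.12 / 0.2733 = 5.136 d
  layer 2 (coarse sand): t_2 = 7.59 × 0.21 / 0.2733 = 5.831 d
  layer 3 (clean gravel): t_3 = 9.83 × 0.23 / 0.2733 = 8.271 d
Total t = Σ t_i = 19.24 days.

19.2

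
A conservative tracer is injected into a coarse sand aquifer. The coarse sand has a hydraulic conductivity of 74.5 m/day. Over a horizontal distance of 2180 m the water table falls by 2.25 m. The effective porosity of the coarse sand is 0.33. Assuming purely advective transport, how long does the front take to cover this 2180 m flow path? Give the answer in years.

Hydraulic gradient i = Δh / L = 2.25 / 2180 = 0.001032.
Darcy flux q = K · i = 74.50 × 0.001032 = 0.07689 m/day.
Seepage velocity v = q / n_e = 0.07689 / 0.33 = 0.2330 m/day.
Travel time t = L / v = 2180 / 0.2330 = 9356 days = 25.62 years.

25.6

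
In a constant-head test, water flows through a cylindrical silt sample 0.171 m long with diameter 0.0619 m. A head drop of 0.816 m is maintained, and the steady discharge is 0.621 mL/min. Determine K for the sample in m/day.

Cross-sectional area A = π·(d/2)² = π × (0.0619/2)² = 0.003009 m².
Convert discharge: 0.621 mL/min = 1.035e-08 m³/s.
Darcy's law rearranged: K = Q·L / (A·Δh) = 1.035e-08 × 0.171 / (0.003009 × 0.816) = 7.207e-07 m/s = 0.06227 m/day.

0.0623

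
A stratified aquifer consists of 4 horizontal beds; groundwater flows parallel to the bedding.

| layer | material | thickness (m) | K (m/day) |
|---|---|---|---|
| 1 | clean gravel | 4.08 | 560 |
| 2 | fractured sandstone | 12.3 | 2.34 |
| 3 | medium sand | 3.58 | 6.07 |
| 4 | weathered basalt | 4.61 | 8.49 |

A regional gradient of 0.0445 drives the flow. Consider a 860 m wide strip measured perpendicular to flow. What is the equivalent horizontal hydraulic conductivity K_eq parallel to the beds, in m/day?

Flow is parallel to layering, so each bed carries its own Darcy discharge and the transmissivities add.
Σ(K_i·b_i) = 560×4.08 + 2.34×12.3 + 6.07×3.58 + 8.49×4.61 = 2374 m²/day.
Total thickness b = 24.57 m, so K_eq = Σ(K_i·b_i)/b = 96.64 m/day.

96.6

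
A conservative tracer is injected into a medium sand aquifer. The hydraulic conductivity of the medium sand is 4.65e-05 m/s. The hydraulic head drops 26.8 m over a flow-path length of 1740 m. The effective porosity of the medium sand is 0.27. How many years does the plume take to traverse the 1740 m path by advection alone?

20.8

Convert K: 4.65e-05 m/s × 86400 = 4.018 m/day.
Hydraulic gradient i = Δh / L = 26.8 / 1740 = 0.01540.
Darcy flux q = K · i = 4.018 × 0.01540 = 0.06188 m/day.
Seepage velocity v = q / n_e = 0.06188 / 0.27 = 0.2292 m/day.
Travel time t = L / v = 1740 / 0.2292 = 7592 days = 20.79 years.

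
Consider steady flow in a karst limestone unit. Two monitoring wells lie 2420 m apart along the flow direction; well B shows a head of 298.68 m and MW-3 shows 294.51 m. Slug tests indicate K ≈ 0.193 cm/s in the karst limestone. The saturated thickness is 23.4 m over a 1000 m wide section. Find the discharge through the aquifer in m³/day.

6720

Convert K: 0.193 cm/s × 864 = 166.8 m/day.
Cross-sectional area A = 1000 × 23.4 = 23400 m².
Hydraulic gradient i = (298.68 − 294.51) / 2420 = 4.17 / 2420 = 0.001723.
Darcy's law: Q = K · A · i = 166.8 × 23400 × 0.001723 = 6724 m³/day.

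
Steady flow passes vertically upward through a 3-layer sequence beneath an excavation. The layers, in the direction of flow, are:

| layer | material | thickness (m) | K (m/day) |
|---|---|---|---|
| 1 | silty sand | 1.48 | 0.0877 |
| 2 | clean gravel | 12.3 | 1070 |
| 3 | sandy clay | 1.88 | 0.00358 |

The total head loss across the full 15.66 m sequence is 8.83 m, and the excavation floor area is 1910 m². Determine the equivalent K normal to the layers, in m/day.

0.0289

Flow is perpendicular to layering, so the layers act in series and the equivalent K is the thickness-weighted harmonic mean.
Total thickness L = 1.48 + 12.3 + 1.88 = 15.66 m.
Σ(b_i/K_i) = 1.48/0.0877 + 12.3/1070 + 1.88/0.00358 = 542.0 d.
K_eq = L / Σ(b_i/K_i) = 15.66 / 542.0 = 0.02889 m/day.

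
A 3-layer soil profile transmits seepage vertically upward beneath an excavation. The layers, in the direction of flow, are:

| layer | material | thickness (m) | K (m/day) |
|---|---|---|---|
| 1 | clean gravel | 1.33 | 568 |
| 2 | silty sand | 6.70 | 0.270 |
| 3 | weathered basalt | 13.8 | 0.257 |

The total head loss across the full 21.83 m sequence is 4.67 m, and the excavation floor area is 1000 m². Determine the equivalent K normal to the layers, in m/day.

0.278

Flow is perpendicular to layering, so the layers act in series and the equivalent K is the thickness-weighted harmonic mean.
Total thickness L = 1.33 + 6.70 + 13.8 = 21.83 m.
Σ(b_i/K_i) = 1.33/568 + 6.70/0.270 + 13.8/0.257 = 78.51 d.
K_eq = L / Σ(b_i/K_i) = 21.83 / 78.51 = 0.2780 m/day.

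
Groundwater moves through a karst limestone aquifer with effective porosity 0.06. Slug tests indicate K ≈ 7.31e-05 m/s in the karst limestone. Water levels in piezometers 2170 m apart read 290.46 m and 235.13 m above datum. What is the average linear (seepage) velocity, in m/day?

2.68

Convert K: 7.31e-05 m/s × 86400 = 6.316 m/day.
Hydraulic gradient i = (290.46 − 235.13) / 2170 = 55.33 / 2170 = 0.02550.
Darcy flux q = K · i = 6.316 × 0.02550 = 0.1610 m/day.
Seepage velocity v = q / n_e = 0.1610 / 0.06 = 2.684 m/day.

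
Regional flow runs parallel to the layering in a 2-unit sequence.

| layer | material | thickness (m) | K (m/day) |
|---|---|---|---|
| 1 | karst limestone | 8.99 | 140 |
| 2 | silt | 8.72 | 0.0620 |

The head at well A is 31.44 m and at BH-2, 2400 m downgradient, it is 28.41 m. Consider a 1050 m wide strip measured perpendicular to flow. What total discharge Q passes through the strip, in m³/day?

Flow is parallel to layering, so each bed carries its own Darcy discharge and the transmissivities add.
Σ(K_i·b_i) = 140×8.99 + 0.0620×8.72 = 1259 m²/day.
Hydraulic gradient i = (31.44 − 28.41) / 2400 = 3.03 / 2400 = 0.001262.
Q = Σ(K_i·b_i) · W · i = 1259 × 1050 × 0.001262 = 1669 m³/day.

1670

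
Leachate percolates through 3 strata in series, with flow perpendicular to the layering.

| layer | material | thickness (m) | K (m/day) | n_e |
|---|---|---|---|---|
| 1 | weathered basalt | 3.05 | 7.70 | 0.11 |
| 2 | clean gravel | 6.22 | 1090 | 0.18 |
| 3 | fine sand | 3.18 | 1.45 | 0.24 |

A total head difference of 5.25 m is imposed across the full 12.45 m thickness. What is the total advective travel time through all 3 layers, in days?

With flow normal to the layers, continuity requires the same specific discharge q through every layer.
Σ(b_i/K_i) = 3.05/7.70 + 6.22/1090 + 3.18/1.45 = 2.595 d.
q = Δh / Σ(b_i/K_i) = 5.25 / 2.595 = 2.023 m/day.
In each layer the seepage velocity is v_i = q/n_i, so the layer transit time is t_i = b_i·n_i / q:
  layer 1 (weathered basalt): t_1 = 3.05 × 0.11 / 2.023 = 0.1658 d
  layer 2 (clean gravel): t_2 = 6.22 × 0.18 / 2.023 = 0.5534 d
  layer 3 (fine sand): t_3 = 3.18 × 0.24 / 2.023 = 0.3772 d
Total t = Σ t_i = 1.096 days.

1.10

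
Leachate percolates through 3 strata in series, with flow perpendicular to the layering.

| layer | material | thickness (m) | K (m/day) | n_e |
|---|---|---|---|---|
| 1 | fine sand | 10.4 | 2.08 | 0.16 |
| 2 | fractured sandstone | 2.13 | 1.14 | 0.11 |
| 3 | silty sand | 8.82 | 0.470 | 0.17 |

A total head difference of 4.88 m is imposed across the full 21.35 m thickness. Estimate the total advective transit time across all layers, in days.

17.8

With flow normal to the layers, continuity requires the same specific discharge q through every layer.
Σ(b_i/K_i) = 10.4/2.08 + 2.13/1.14 + 8.82/0.470 = 25.63 d.
q = Δh / Σ(b_i/K_i) = 4.88 / 25.63 = 0.1904 m/day.
In each layer the seepage velocity is v_i = q/n_i, so the layer transit time is t_i = b_i·n_i / q:
  layer 1 (fine sand): t_1 = 10.4 × 0.16 / 0.1904 = 8.741 d
  layer 2 (fractured sandstone): t_2 = 2.13 × 0.11 / 0.1904 = 1.231 d
  layer 3 (silty sand): t_3 = 8.82 × 0.17 / 0.1904 = 7.876 d
Total t = Σ t_i = 17.85 days.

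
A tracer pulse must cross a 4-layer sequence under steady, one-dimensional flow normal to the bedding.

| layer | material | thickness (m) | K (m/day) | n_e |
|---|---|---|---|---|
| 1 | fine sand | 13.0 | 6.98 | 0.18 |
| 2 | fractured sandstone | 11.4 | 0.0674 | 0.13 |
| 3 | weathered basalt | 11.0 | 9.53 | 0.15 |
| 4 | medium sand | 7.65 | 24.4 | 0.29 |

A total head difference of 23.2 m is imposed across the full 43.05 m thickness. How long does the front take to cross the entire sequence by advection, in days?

With flow normal to the layers, continuity requires the same specific discharge q through every layer.
Σ(b_i/K_i) = 13.0/6.98 + 11.4/0.0674 + 11.0/9.53 + 7.65/24.4 = 172.5 d.
q = Δh / Σ(b_i/K_i) = 23.2 / 172.5 = 0.1345 m/day.
In each layer the seepage velocity is v_i = q/n_i, so the layer transit time is t_i = b_i·n_i / q:
  layer 1 (fine sand): t_1 = 13.0 × 0.18 / 0.1345 = 17.40 d
  layer 2 (fractured sandstone): t_2 = 11.4 × 0.13 / 0.1345 = 11.02 d
  layer 3 (weathered basalt): t_3 = 11.0 × 0.15 / 0.1345 = 12.27 d
  layer 4 (medium sand): t_4 = 7.65 × 0.29 / 0.1345 = 16.49 d
Total t = Σ t_i = 57.17 days.

57.2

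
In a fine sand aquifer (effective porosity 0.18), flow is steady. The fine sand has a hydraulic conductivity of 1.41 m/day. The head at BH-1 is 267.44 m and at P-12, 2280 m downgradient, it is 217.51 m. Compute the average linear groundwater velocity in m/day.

Hydraulic gradient i = (267.44 − 217.51) / 2280 = 49.93 / 2280 = 0.02190.
Darcy flux q = K · i = 1.410 × 0.02190 = 0.03088 m/day.
Seepage velocity v = q / n_e = 0.03088 / 0.18 = 0.1715 m/day.

0.172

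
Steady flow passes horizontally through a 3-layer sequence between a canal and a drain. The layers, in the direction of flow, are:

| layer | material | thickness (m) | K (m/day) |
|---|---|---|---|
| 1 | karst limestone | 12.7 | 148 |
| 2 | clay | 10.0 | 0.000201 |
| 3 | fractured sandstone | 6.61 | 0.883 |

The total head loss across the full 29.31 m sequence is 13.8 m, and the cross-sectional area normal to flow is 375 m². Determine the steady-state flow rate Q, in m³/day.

0.104

Flow is perpendicular to layering, so the layers act in series and the equivalent K is the thickness-weighted harmonic mean.
Total thickness L = 12.7 + 10.0 + 6.61 = 29.31 m.
Σ(b_i/K_i) = 12.7/148 + 10.0/0.000201 + 6.61/0.883 = 49759 d.
K_eq = L / Σ(b_i/K_i) = 29.31 / 49759 = 0.0005890 m/day.
Q = K_eq · A · (Δh/L) = 0.0005890 × 375 × (13.8/29.31) = 0.1040 m³/day.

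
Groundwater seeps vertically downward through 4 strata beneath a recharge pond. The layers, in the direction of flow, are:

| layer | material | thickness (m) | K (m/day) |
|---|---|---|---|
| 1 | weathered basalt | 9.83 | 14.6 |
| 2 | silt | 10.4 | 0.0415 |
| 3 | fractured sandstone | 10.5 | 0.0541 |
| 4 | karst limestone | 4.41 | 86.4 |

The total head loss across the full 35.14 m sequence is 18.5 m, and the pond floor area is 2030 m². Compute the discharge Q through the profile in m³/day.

84.3

Flow is perpendicular to layering, so the layers act in series and the equivalent K is the thickness-weighted harmonic mean.
Total thickness L = 9.83 + 10.4 + 10.5 + 4.41 = 35.14 m.
Σ(b_i/K_i) = 9.83/14.6 + 10.4/0.0415 + 10.5/0.0541 + 4.41/86.4 = 445.4 d.
K_eq = L / Σ(b_i/K_i) = 35.14 / 445.4 = 0.07889 m/day.
Q = K_eq · A · (Δh/L) = 0.07889 × 2030 × (18.5/35.14) = 84.32 m³/day.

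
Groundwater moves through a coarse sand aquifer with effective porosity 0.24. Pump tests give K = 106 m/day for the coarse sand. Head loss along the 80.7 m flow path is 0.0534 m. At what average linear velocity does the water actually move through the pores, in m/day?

Hydraulic gradient i = Δh / L = 0.0534 / 80.7 = 0.0006617.
Darcy flux q = K · i = 106.0 × 0.0006617 = 0.07014 m/day.
Seepage velocity v = q / n_e = 0.07014 / 0.24 = 0.2923 m/day.

0.292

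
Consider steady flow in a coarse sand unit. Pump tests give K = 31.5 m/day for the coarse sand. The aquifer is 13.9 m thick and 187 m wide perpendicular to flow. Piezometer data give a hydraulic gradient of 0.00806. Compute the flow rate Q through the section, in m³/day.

660

Cross-sectional area A = 187 × 13.9 = 2599 m².
Hydraulic gradient i = 0.00806.
Darcy's law: Q = K · A · i = 31.50 × 2599 × 0.008060 = 659.9 m³/day.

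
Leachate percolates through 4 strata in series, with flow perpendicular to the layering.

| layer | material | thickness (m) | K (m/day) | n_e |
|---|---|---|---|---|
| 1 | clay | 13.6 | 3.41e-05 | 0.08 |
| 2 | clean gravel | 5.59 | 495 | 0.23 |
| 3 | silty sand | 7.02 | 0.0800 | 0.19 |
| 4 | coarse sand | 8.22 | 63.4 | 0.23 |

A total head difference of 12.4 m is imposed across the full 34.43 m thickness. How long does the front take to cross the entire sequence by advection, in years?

493

With flow normal to the layers, continuity requires the same specific discharge q through every layer.
Σ(b_i/K_i) = 13.6/3.41e-05 + 5.59/495 + 7.02/0.0800 + 8.22/63.4 = 3.989e+05 d.
q = Δh / Σ(b_i/K_i) = 12.4 / 3.989e+05 = 3.108e-05 m/day.
In each layer the seepage velocity is v_i = q/n_i, so the layer transit time is t_i = b_i·n_i / q:
  layer 1 (clay): t_1 = 13.6 × 0.08 / 3.108e-05 = 35002 d
  layer 2 (clean gravel): t_2 = 5.59 × 0.23 / 3.108e-05 = 41362 d
  layer 3 (silty sand): t_3 = 7.02 × 0.19 / 3.108e-05 = 42909 d
  layer 4 (coarse sand): t_4 = 8.22 × 0.23 / 3.108e-05 = 60822 d
Total t = Σ t_i = 1.801e+05 days = 493.1 years.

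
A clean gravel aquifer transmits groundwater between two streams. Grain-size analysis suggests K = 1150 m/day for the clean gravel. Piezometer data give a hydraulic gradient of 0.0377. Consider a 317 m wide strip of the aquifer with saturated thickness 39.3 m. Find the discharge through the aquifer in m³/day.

540000

Cross-sectional area A = 317 × 39.3 = 12458 m².
Hydraulic gradient i = 0.0377.
Darcy's law: Q = K · A · i = 1150 × 12458 × 0.03770 = 5.401e+05 m³/day.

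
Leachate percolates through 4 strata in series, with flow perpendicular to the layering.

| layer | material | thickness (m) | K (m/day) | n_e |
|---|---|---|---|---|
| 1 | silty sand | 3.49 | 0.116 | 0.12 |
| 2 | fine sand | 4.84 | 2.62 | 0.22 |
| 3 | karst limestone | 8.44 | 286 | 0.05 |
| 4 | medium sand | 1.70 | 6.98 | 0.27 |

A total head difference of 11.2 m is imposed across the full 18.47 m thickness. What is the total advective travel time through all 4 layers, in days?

With flow normal to the layers, continuity requires the same specific discharge q through every layer.
Σ(b_i/K_i) = 3.49/0.116 + 4.84/2.62 + 8.44/286 + 1.70/6.98 = 32.21 d.
q = Δh / Σ(b_i/K_i) = 11.2 / 32.21 = 0.3478 m/day.
In each layer the seepage velocity is v_i = q/n_i, so the layer transit time is t_i = b_i·n_i / q:
  layer 1 (silty sand): t_1 = 3.49 × 0.12 / 0.3478 = 1.204 d
  layer 2 (fine sand): t_2 = 4.84 × 0.22 / 0.3478 = 3.062 d
  layer 3 (karst limestone): t_3 = 8.44 × 0.05 / 0.3478 = 1.213 d
  layer 4 (medium sand): t_4 = 1.70 × 0.27 / 0.3478 = 1.320 d
Total t = Σ t_i = 6.800 days.

6.80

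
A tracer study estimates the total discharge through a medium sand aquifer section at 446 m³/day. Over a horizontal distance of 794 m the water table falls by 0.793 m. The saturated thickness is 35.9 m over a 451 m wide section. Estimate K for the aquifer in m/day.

27.6

Cross-sectional area A = 451 × 35.9 = 16191 m².
Hydraulic gradient i = Δh / L = 0.793 / 794 = 0.0009987.
From Q = K·A·i, K = Q / (A·i) = 446 / (16191 × 0.0009987) = 27.58 m/day.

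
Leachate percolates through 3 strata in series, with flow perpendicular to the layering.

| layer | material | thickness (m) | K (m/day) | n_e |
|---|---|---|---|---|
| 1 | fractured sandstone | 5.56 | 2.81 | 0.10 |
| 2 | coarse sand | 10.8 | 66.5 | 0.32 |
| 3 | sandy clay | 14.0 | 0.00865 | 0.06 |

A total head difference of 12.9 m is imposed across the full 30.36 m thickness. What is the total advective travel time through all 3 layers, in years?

1.67

With flow normal to the layers, continuity requires the same specific discharge q through every layer.
Σ(b_i/K_i) = 5.56/2.81 + 10.8/66.5 + 14.0/0.00865 = 1621 d.
q = Δh / Σ(b_i/K_i) = 12.9 / 1621 = 0.007960 m/day.
In each layer the seepage velocity is v_i = q/n_i, so the layer transit time is t_i = b_i·n_i / q:
  layer 1 (fractured sandstone): t_1 = 5.56 × 0.10 / 0.007960 = 69.85 d
  layer 2 (coarse sand): t_2 = 10.8 × 0.32 / 0.007960 = 434.2 d
  layer 3 (sandy clay): t_3 = 14.0 × 0.06 / 0.007960 = 105.5 d
Total t = Σ t_i = 609.6 days = 1.669 years.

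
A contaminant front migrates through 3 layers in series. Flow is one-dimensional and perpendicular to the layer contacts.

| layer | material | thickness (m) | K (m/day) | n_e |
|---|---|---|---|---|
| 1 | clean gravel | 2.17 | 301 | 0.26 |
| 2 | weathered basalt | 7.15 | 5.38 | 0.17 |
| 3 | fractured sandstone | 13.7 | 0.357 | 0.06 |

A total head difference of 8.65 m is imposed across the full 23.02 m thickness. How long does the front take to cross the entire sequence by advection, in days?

11.9

With flow normal to the layers, continuity requires the same specific discharge q through every layer.
Σ(b_i/K_i) = 2.17/301 + 7.15/5.38 + 13.7/0.357 = 39.71 d.
q = Δh / Σ(b_i/K_i) = 8.65 / 39.71 = 0.2178 m/day.
In each layer the seepage velocity is v_i = q/n_i, so the layer transit time is t_i = b_i·n_i / q:
  layer 1 (clean gravel): t_1 = 2.17 × 0.26 / 0.2178 = 2.590 d
  layer 2 (weathered basalt): t_2 = 7.15 × 0.17 / 0.2178 = 5.580 d
  layer 3 (fractured sandstone): t_3 = 13.7 × 0.06 / 0.2178 = 3.774 d
Total t = Σ t_i = 11.94 days.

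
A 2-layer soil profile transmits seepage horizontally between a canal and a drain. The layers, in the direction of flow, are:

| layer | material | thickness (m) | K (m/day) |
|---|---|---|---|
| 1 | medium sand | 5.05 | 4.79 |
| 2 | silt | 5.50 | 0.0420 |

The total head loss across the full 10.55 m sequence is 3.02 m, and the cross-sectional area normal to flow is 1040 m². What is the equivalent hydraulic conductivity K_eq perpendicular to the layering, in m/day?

0.0799

Flow is perpendicular to layering, so the layers act in series and the equivalent K is the thickness-weighted harmonic mean.
Total thickness L = 5.05 + 5.50 = 10.55 m.
Σ(b_i/K_i) = 5.05/4.79 + 5.50/0.0420 = 132.0 d.
K_eq = L / Σ(b_i/K_i) = 10.55 / 132.0 = 0.07992 m/day.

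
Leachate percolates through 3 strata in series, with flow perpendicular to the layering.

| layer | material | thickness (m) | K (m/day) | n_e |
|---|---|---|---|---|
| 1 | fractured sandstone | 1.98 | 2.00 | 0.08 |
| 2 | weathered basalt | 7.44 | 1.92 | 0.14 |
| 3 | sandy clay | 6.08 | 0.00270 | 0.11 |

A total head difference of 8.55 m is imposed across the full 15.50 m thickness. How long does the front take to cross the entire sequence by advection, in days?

493

With flow normal to the layers, continuity requires the same specific discharge q through every layer.
Σ(b_i/K_i) = 1.98/2.00 + 7.44/1.92 + 6.08/0.00270 = 2257 d.
q = Δh / Σ(b_i/K_i) = 8.55 / 2257 = 0.003789 m/day.
In each layer the seepage velocity is v_i = q/n_i, so the layer transit time is t_i = b_i·n_i / q:
  layer 1 (fractured sandstone): t_1 = 1.98 × 0.08 / 0.003789 = 41.81 d
  layer 2 (weathered basalt): t_2 = 7.44 × 0.14 / 0.003789 = 274.9 d
  layer 3 (sandy clay): t_3 = 6.08 × 0.11 / 0.003789 = 176.5 d
Total t = Σ t_i = 493.3 days.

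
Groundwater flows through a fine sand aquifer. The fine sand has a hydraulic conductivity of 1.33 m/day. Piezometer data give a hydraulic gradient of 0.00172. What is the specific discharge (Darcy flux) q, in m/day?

Hydraulic gradient i = 0.00172.
Specific discharge q = K · i = 1.330 × 0.001720 = 0.002288 m/day.

0.00229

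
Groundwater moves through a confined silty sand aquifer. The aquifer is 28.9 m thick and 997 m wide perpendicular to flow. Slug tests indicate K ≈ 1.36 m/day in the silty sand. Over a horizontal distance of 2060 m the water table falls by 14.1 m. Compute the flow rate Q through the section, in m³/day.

268

Cross-sectional area A = 997 × 28.9 = 28813 m².
Hydraulic gradient i = Δh / L = 14.1 / 2060 = 0.006845.
Darcy's law: Q = K · A · i = 1.360 × 28813 × 0.006845 = 268.2 m³/day.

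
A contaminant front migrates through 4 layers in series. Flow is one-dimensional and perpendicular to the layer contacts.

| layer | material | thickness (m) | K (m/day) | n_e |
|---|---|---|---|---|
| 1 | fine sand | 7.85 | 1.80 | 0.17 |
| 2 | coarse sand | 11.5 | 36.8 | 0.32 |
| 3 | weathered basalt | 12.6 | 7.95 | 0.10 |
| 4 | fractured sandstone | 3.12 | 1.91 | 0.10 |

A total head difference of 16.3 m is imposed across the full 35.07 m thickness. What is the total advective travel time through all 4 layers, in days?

With flow normal to the layers, continuity requires the same specific discharge q through every layer.
Σ(b_i/K_i) = 7.85/1.80 + 11.5/36.8 + 12.6/7.95 + 3.12/1.91 = 7.892 d.
q = Δh / Σ(b_i/K_i) = 16.3 / 7.892 = 2.065 m/day.
In each layer the seepage velocity is v_i = q/n_i, so the layer transit time is t_i = b_i·n_i / q:
  layer 1 (fine sand): t_1 = 7.85 × 0.17 / 2.065 = 0.6461 d
  layer 2 (coarse sand): t_2 = 11.5 × 0.32 / 2.065 = 1.782 d
  layer 3 (weathered basalt): t_3 = 12.6 × 0.10 / 2.065 = 0.6101 d
  layer 4 (fractured sandstone): t_4 = 3.12 × 0.10 / 2.065 = 0.1511 d
Total t = Σ t_i = 3.189 days.

3.19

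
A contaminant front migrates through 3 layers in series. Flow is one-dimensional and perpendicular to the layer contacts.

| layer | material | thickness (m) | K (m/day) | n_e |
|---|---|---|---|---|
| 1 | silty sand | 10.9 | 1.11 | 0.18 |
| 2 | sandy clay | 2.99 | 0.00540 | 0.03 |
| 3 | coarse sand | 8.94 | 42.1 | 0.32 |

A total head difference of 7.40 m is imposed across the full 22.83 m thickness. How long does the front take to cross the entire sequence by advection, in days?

374

With flow normal to the layers, continuity requires the same specific discharge q through every layer.
Σ(b_i/K_i) = 10.9/1.11 + 2.99/0.00540 + 8.94/42.1 = 563.7 d.
q = Δh / Σ(b_i/K_i) = 7.40 / 563.7 = 0.01313 m/day.
In each layer the seepage velocity is v_i = q/n_i, so the layer transit time is t_i = b_i·n_i / q:
  layer 1 (silty sand): t_1 = 10.9 × 0.18 / 0.01313 = 149.5 d
  layer 2 (sandy clay): t_2 = 2.99 × 0.03 / 0.01313 = 6.833 d
  layer 3 (coarse sand): t_3 = 8.94 × 0.32 / 0.01313 = 217.9 d
Total t = Σ t_i = 374.2 days.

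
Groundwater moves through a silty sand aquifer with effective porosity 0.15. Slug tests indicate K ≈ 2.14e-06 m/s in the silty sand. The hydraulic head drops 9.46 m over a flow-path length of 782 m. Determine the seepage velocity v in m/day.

Convert K: 2.14e-06 m/s × 86400 = 0.1849 m/day.
Hydraulic gradient i = Δh / L = 9.46 / 782 = 0.01210.
Darcy flux q = K · i = 0.1849 × 0.01210 = 0.002237 m/day.
Seepage velocity v = q / n_e = 0.002237 / 0.15 = 0.01491 m/day.

0.0149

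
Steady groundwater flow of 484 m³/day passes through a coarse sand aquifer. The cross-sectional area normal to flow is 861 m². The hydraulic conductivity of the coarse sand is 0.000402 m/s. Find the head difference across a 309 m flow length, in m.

Convert K: 0.000402 m/s × 86400 = 34.73 m/day.
From Q = K·A·i, i = Q / (K·A) = 484 / (34.73 × 861.0) = 0.01618.
Head loss Δh = i · L = 0.01618 × 309 = 5.001 m.

5.00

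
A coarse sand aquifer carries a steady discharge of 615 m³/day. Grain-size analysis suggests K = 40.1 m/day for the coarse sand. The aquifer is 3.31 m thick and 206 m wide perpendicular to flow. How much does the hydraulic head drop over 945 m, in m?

Cross-sectional area A = 206 × 3.31 = 681.9 m².
From Q = K·A·i, i = Q / (K·A) = 615 / (40.10 × 681.9) = 0.02249.
Head loss Δh = i · L = 0.02249 × 945 = 21.26 m.

21.3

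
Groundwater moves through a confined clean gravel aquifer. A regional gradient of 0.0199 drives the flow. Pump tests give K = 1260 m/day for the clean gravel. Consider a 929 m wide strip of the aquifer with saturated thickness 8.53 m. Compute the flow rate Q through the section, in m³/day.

Cross-sectional area A = 929 × 8.53 = 7924 m².
Hydraulic gradient i = 0.0199.
Darcy's law: Q = K · A · i = 1260 × 7924 × 0.01990 = 1.987e+05 m³/day.

199000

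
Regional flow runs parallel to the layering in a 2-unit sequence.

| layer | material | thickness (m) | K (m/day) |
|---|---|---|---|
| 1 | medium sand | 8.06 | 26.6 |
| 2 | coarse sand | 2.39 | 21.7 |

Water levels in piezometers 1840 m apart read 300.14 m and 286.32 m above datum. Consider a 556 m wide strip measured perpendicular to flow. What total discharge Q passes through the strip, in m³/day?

Flow is parallel to layering, so each bed carries its own Darcy discharge and the transmissivities add.
Σ(K_i·b_i) = 26.6×8.06 + 21.7×2.39 = 266.3 m²/day.
Hydraulic gradient i = (300.14 − 286.32) / 1840 = 13.82 / 1840 = 0.007511.
Q = Σ(K_i·b_i) · W · i = 266.3 × 556 × 0.007511 = 1112 m³/day.

1110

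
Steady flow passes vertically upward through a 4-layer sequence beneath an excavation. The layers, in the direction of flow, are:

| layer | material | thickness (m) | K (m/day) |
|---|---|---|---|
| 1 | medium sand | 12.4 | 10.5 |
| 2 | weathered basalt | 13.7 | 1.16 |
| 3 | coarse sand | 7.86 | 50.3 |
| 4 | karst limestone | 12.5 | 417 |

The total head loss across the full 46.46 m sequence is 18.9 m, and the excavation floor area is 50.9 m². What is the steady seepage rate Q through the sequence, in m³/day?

Flow is perpendicular to layering, so the layers act in series and the equivalent K is the thickness-weighted harmonic mean.
Total thickness L = 12.4 + 13.7 + 7.86 + 12.5 = 46.46 m.
Σ(b_i/K_i) = 12.4/10.5 + 13.7/1.16 + 7.86/50.3 + 12.5/417 = 13.18 d.
K_eq = L / Σ(b_i/K_i) = 46.46 / 13.18 = 3.526 m/day.
Q = K_eq · A · (Δh/L) = 3.526 × 50.9 × (18.9/46.46) = 73.00 m³/day.

73.0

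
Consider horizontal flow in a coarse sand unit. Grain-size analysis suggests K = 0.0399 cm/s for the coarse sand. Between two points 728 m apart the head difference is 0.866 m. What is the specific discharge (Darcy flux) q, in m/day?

0.0410

Convert K: 0.0399 cm/s × 864 = 34.47 m/day.
Hydraulic gradient i = Δh / L = 0.866 / 728 = 0.001190.
Specific discharge q = K · i = 34.47 × 0.001190 = 0.04101 m/day.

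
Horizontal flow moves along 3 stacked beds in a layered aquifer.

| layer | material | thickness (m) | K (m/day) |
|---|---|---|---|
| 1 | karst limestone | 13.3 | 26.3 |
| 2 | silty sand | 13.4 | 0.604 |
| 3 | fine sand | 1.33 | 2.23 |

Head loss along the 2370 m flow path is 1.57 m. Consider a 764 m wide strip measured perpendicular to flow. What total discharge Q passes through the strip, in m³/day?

183

Flow is parallel to layering, so each bed carries its own Darcy discharge and the transmissivities add.
Σ(K_i·b_i) = 26.3×13.3 + 0.604×13.4 + 2.23×1.33 = 360.8 m²/day.
Hydraulic gradient i = Δh / L = 1.57 / 2370 = 0.0006624.
Q = Σ(K_i·b_i) · W · i = 360.8 × 764 × 0.0006624 = 182.6 m³/day.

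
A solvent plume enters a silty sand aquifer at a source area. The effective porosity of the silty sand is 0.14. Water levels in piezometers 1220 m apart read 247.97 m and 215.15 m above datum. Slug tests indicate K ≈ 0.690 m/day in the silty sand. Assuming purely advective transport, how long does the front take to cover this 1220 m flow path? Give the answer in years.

25.2

Hydraulic gradient i = (247.97 − 215.15) / 1220 = 32.82 / 1220 = 0.02690.
Darcy flux q = K · i = 0.6900 × 0.02690 = 0.01856 m/day.
Seepage velocity v = q / n_e = 0.01856 / 0.14 = 0.1326 m/day.
Travel time t = L / v = 1220 / 0.1326 = 9202 days = 25.19 years.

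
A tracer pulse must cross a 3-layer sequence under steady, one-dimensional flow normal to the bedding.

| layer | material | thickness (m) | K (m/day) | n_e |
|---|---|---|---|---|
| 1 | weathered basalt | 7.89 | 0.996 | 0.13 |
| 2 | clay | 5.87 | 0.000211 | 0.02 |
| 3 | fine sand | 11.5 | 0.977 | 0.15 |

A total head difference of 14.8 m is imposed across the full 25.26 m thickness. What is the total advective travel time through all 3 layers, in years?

14.8

With flow normal to the layers, continuity requires the same specific discharge q through every layer.
Σ(b_i/K_i) = 7.89/0.996 + 5.87/0.000211 + 11.5/0.977 = 27840 d.
q = Δh / Σ(b_i/K_i) = 14.8 / 27840 = 0.0005316 m/day.
In each layer the seepage velocity is v_i = q/n_i, so the layer transit time is t_i = b_i·n_i / q:
  layer 1 (weathered basalt): t_1 = 7.89 × 0.13 / 0.0005316 = 1929 d
  layer 2 (clay): t_2 = 5.87 × 0.02 / 0.0005316 = 220.8 d
  layer 3 (fine sand): t_3 = 11.5 × 0.15 / 0.0005316 = 3245 d
Total t = Σ t_i = 5395 days = 14.77 years.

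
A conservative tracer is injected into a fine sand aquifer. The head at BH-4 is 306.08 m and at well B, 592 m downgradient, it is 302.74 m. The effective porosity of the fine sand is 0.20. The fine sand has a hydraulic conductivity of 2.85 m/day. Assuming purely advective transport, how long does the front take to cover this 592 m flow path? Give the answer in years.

Hydraulic gradient i = (306.08 − 302.74) / 592 = 3.34 / 592 = 0.005642.
Darcy flux q = K · i = 2.850 × 0.005642 = 0.01608 m/day.
Seepage velocity v = q / n_e = 0.01608 / 0.20 = 0.08040 m/day.
Travel time t = L / v = 592 / 0.08040 = 7363 days = 20.16 years.

20.2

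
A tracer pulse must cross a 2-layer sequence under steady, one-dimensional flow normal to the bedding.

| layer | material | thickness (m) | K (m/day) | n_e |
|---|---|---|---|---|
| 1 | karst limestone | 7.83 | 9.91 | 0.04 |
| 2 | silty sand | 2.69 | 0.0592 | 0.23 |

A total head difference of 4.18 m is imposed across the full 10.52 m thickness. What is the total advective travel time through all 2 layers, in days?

10.3

With flow normal to the layers, continuity requires the same specific discharge q through every layer.
Σ(b_i/K_i) = 7.83/9.91 + 2.69/0.0592 = 46.23 d.
q = Δh / Σ(b_i/K_i) = 4.18 / 46.23 = 0.09042 m/day.
In each layer the seepage velocity is v_i = q/n_i, so the layer transit time is t_i = b_i·n_i / q:
  layer 1 (karst limestone): t_1 = 7.83 × 0.04 / 0.09042 = 3.464 d
  layer 2 (silty sand): t_2 = 2.69 × 0.23 / 0.09042 = 6.843 d
Total t = Σ t_i = 10.31 days.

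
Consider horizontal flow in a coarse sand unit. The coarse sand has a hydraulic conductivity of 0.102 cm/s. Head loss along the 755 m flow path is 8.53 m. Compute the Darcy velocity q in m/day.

Convert K: 0.102 cm/s × 864 = 88.13 m/day.
Hydraulic gradient i = Δh / L = 8.53 / 755 = 0.01130.
Specific discharge q = K · i = 88.13 × 0.01130 = 0.9957 m/day.

0.996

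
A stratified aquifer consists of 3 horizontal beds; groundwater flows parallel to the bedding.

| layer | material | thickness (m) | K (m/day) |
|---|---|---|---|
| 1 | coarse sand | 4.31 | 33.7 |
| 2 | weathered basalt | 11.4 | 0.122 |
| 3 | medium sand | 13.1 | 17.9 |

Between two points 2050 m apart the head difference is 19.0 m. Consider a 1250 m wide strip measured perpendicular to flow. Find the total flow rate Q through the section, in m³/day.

Flow is parallel to layering, so each bed carries its own Darcy discharge and the transmissivities add.
Σ(K_i·b_i) = 33.7×4.31 + 0.122×11.4 + 17.9×13.1 = 381.1 m²/day.
Hydraulic gradient i = Δh / L = 19.0 / 2050 = 0.009268.
Q = Σ(K_i·b_i) · W · i = 381.1 × 1250 × 0.009268 = 4416 m³/day.

4420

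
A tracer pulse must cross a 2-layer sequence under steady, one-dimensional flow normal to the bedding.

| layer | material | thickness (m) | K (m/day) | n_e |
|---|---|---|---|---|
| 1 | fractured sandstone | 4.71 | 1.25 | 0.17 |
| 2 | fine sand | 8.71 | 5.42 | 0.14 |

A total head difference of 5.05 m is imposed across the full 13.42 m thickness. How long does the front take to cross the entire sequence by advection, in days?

2.15

With flow normal to the layers, continuity requires the same specific discharge q through every layer.
Σ(b_i/K_i) = 4.71/1.25 + 8.71/5.42 = 5.375 d.
q = Δh / Σ(b_i/K_i) = 5.05 / 5.375 = 0.9395 m/day.
In each layer the seepage velocity is v_i = q/n_i, so the layer transit time is t_i = b_i·n_i / q:
  layer 1 (fractured sandstone): t_1 = 4.71 × 0.17 / 0.9395 = 0.8522 d
  layer 2 (fine sand): t_2 = 8.71 × 0.14 / 0.9395 = 1.298 d
Total t = Σ t_i = 2.150 days.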